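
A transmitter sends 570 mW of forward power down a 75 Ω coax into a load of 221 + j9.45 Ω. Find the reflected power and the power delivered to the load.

P_reflected ≈ 139 mW; P_delivered ≈ 431 mW

|Γ| = |(146 + j9.45)/(296 + j9.45)| = 0.494
|Γ|² = 0.244
P_refl = |Γ|²·P_inc = 139 mW, P_del = (1 − |Γ|²)·P_inc = 431 mW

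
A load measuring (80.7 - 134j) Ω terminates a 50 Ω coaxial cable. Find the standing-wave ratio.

Γ = (Z_L − Z_0)/(Z_L + Z_0) = (30.7 − j134)/(130.7 − j134)
|Γ| = 137/187 = 0.734
VSWR = (1 + |Γ|)/(1 − |Γ|) = 1.73/0.266

VSWR ≈ 6.53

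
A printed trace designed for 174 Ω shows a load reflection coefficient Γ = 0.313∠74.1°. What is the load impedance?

Z_L = Z_0·(1 + Γ)/(1 − Γ) = 174·(1.09 + j0.301)/(0.914 − j0.301)

Z_L ≈ 169 + j113 Ω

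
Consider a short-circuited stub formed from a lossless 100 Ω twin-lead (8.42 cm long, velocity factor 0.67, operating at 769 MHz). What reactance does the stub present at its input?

X_in ≈ -205 Ω (capacitive)

λ = v/f = 0.67·c / 769 MHz = 0.261 m
βl = 2π·l/λ = 2π × 0.322 = 116°
tan(βl) = -2.05
For a short-circuited stub, Z_in = jZ_0·tan(βl)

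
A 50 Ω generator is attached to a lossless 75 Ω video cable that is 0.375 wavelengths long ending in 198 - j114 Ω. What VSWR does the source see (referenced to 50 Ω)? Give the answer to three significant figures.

VSWR ≈ 4.47

βl = 2π × 0.375 = 135°
tan(βl) = -1
Z_in = Z_0·(Z_L + jZ_0·tanβl)/(Z_0 + jZ_L·tanβl) = 54.7 + j85.8 Ω
Γ_s = (Z_in − Z_s)/(Z_in + Z_s) = (4.7 + j85.8)/(105 + j85.8), |Γ_s| = 0.635
VSWR = (1 + |Γ_s|)/(1 − |Γ_s|)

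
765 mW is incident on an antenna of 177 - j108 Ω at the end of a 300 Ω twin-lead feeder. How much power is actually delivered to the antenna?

|Γ| = |(-123 − j108)/(477 − j108)| = 0.335
|Γ|² = 0.112
P_refl = |Γ|²·P_inc = 85.7 mW, P_del = (1 − |Γ|²)·P_inc = 679 mW

P_delivered ≈ 679 mW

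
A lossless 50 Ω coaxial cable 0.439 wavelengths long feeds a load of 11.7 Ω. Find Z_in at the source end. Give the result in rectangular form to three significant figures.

βl = 2π × 0.439 = 158°
tan(βl) = tan(158°) = -0.403
Z_in = Z_0·(Z_L + jZ_0·tanβl)/(Z_0 + jZ_L·tanβl)
     = 50·(11.7 − j20.2)/(50 − j4.72)

Z_in ≈ 13.5 − j18.9 Ω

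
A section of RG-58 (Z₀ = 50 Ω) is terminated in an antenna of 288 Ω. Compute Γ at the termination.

Γ = 0.704

Γ = (Z_L − Z_0)/(Z_L + Z_0) = (288 − 50)/(288 + 50) = 238/338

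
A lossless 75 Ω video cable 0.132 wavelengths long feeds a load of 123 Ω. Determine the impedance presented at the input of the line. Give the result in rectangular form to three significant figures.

βl = 2π × 0.132 = 47.5°
tan(βl) = tan(47.5°) = 1.09
Z_in = Z_0·(Z_L + jZ_0·tanβl)/(Z_0 + jZ_L·tanβl)
     = 75·(123 + j81.9)/(75 + j134)

Z_in ≈ 64.1 − j32.9 Ω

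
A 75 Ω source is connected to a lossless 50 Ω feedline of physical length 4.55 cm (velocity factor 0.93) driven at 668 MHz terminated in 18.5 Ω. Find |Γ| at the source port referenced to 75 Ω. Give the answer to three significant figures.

λ = v/f = 0.93·c / 668 MHz = 0.418 m
βl = 2π·l/λ = 2π × 0.109 = 39.2°
tan(βl) = 0.816
Z_in = Z_0·(Z_L + jZ_0·tanβl)/(Z_0 + jZ_L·tanβl) = 28.2 + j32.3 Ω
Γ_s = (Z_in − Z_s)/(Z_in + Z_s) = (-46.8 + j32.3)/(103 + j32.3), |Γ_s| = 0.525

|Γ| ≈ 0.525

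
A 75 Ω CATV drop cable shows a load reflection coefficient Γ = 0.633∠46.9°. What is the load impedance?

Z_L ≈ 83.9 + j129 Ω

Z_L = Z_0·(1 + Γ)/(1 − Γ) = 75·(1.43 + j0.462)/(0.567 − j0.462)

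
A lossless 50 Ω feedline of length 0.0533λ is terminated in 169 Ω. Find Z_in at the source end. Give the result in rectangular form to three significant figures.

Z_in ≈ 79.5 − j76.1 Ω

βl = 2π × 0.0533 = 19.2°
tan(βl) = tan(19.2°) = 0.348
Z_in = Z_0·(Z_L + jZ_0·tanβl)/(Z_0 + jZ_L·tanβl)
     = 50·(169 + j17.4)/(50 + j58.8)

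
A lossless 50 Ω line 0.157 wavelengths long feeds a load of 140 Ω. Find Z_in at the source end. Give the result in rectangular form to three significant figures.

Z_in ≈ 24.3 − j27.3 Ω

βl = 2π × 0.157 = 56.5°
tan(βl) = tan(56.5°) = 1.51
Z_in = Z_0·(Z_L + jZ_0·tanβl)/(Z_0 + jZ_L·tanβl)
     = 50·(140 + j75.6)/(50 + j212)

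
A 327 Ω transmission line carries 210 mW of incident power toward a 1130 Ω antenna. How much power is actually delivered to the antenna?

P_delivered ≈ 146 mW

Γ = (1130 − 327)/(1130 + 327) = 0.551
|Γ|² = 0.304
P_refl = |Γ|²·P_inc = 63.8 mW, P_del = (1 − |Γ|²)·P_inc = 146 mW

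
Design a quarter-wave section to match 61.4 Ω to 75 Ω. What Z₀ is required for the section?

Z_qwt = √(Z_0·R_L) = √(75 × 61.4) = √4605

Z_qwt ≈ 67.9 Ω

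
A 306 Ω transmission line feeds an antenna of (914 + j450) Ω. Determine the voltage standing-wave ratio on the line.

VSWR ≈ 3.78

Γ = (Z_L − Z_0)/(Z_L + Z_0) = (608 + j450)/(1220 + j450)
|Γ| = 756/1300 = 0.582
VSWR = (1 + |Γ|)/(1 − |Γ|) = 1.58/0.418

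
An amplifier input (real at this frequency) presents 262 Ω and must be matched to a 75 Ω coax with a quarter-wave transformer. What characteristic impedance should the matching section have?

Z_qwt ≈ 140 Ω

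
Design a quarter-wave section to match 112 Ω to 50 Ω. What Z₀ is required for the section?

Z_qwt = √(Z_0·R_L) = √(50 × 112) = √5600

Z_qwt ≈ 74.8 Ω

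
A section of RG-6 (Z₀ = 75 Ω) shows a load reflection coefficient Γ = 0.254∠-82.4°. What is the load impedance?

Z_L ≈ 70.3 − j37.9 Ω

Z_L = Z_0·(1 + Γ)/(1 − Γ) = 75·(1.03 − j0.252)/(0.966 + j0.252)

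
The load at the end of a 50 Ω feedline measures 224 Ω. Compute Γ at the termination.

Γ = (Z_L − Z_0)/(Z_L + Z_0) = (224 − 50)/(224 + 50) = 174/274

Γ = 0.635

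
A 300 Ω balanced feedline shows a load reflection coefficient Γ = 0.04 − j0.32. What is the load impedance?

Z_L = Z_0·(1 + Γ)/(1 − Γ) = 300·(1.04 − j0.32)/(0.96 + j0.32)

Z_L ≈ 262 − j188 Ω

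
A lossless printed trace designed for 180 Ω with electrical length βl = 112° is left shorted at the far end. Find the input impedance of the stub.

Z_in ≈ −j446 Ω

tan(βl) = -2.48
For a shorted stub, Z_in = jZ_0·tan(βl)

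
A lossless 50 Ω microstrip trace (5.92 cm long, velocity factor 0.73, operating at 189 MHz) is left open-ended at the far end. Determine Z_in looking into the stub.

λ = v/f = 0.73·c / 189 MHz = 1.16 m
βl = 2π·l/λ = 2π × 0.0511 = 18.4°
tan(βl) = 0.333
For an open-ended stub, Z_in = −jZ_0·cot(βl) = −jZ_0/tan(βl)

Z_in ≈ −j150 Ω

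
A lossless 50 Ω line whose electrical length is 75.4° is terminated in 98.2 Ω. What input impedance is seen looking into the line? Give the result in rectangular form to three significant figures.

tan(βl) = tan(75.4°) = 3.84
Z_in = Z_0·(Z_L + jZ_0·tanβl)/(Z_0 + jZ_L·tanβl)
     = 50·(98.2 + j192)/(50 + j377)

Z_in ≈ 26.7 − j9.48 Ω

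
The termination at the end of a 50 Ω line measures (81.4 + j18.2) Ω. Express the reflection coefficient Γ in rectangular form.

Γ = (Z_L − Z_0)/(Z_L + Z_0) = (31.4 + j18.2)/(131.4 + j18.2)

Γ ≈ 0.253 + j0.103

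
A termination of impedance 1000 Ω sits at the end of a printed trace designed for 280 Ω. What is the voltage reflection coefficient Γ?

Γ = (Z_L − Z_0)/(Z_L + Z_0) = (1000 − 280)/(1000 + 280) = 720/1280

Γ = 0.562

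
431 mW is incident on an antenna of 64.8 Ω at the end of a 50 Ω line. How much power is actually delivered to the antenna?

P_delivered ≈ 424 mW

Γ = (64.8 − 50)/(64.8 + 50) = 0.129
|Γ|² = 0.0166
P_refl = |Γ|²·P_inc = 7.16 mW, P_del = (1 − |Γ|²)·P_inc = 424 mW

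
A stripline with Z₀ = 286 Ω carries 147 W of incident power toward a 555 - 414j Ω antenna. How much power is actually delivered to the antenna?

|Γ| = |(269 − j414)/(841 − j414)| = 0.527
|Γ|² = 0.277
P_refl = |Γ|²·P_inc = 40.8 W, P_del = (1 − |Γ|²)·P_inc = 106 W

P_delivered ≈ 106 W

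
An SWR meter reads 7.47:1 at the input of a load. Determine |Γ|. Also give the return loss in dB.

|Γ| = (S − 1)/(S + 1) = (7.47 − 1)/(7.47 + 1) = 6.47/8.47
RL = −20·log₁₀|Γ| = −20·log₁₀(0.764)

|Γ| ≈ 0.764; return loss ≈ 2.34 dB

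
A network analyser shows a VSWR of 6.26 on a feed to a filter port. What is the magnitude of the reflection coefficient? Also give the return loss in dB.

|Γ| = (S − 1)/(S + 1) = (6.26 − 1)/(6.26 + 1) = 5.26/7.26
RL = −20·log₁₀|Γ| = −20·log₁₀(0.725)

|Γ| ≈ 0.725; return loss ≈ 2.8 dB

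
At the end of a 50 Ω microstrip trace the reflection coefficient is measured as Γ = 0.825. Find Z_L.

Z_L ≈ 521 Ω

Z_L = Z_0·(1 + Γ)/(1 − Γ) = 50·(1.82)/(0.175)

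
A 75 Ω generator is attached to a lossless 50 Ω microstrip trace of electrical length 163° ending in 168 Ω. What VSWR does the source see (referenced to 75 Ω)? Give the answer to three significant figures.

VSWR ≈ 2.51

tan(βl) = -0.306
Z_in = Z_0·(Z_L + jZ_0·tanβl)/(Z_0 + jZ_L·tanβl) = 89.4 + j76.5 Ω
Γ_s = (Z_in − Z_s)/(Z_in + Z_s) = (14.4 + j76.5)/(164 + j76.5), |Γ_s| = 0.429
VSWR = (1 + |Γ_s|)/(1 − |Γ_s|)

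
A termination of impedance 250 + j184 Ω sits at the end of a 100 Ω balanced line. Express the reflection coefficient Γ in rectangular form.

Γ = (Z_L − Z_0)/(Z_L + Z_0) = (150 + j184)/(350 + j184)

Γ ≈ 0.552 + j0.235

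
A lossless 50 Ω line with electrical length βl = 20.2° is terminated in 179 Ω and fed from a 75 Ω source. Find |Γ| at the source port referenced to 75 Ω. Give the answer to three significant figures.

tan(βl) = 0.368
Z_in = Z_0·(Z_L + jZ_0·tanβl)/(Z_0 + jZ_L·tanβl) = 74.3 − j79.5 Ω
Γ_s = (Z_in − Z_s)/(Z_in + Z_s) = (-0.692 − j79.5)/(149 − j79.5), |Γ_s| = 0.47

|Γ| ≈ 0.47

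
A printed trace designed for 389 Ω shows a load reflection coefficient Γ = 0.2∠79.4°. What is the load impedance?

Z_L ≈ 386 + j158 Ω

Z_L = Z_0·(1 + Γ)/(1 − Γ) = 389·(1.04 + j0.197)/(0.963 − j0.197)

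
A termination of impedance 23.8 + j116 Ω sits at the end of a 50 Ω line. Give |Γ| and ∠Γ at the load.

Γ ≈ 0.865 ∠ 45.2°

Γ = (Z_L − Z_0)/(Z_L + Z_0) = (-26.2 + j116)/(73.8 + j116)
|Γ| = 119/137 = 0.865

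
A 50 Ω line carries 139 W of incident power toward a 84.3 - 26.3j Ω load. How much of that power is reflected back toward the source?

|Γ| = |(34.3 − j26.3)/(134.3 − j26.3)| = 0.316
|Γ|² = 0.0998
P_refl = |Γ|²·P_inc = 13.9 W, P_del = (1 − |Γ|²)·P_inc = 125 W

P_reflected ≈ 13.9 W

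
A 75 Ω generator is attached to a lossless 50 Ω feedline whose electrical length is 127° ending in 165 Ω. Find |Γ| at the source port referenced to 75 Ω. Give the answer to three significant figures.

|Γ| ≈ 0.6

tan(βl) = -1.33
Z_in = Z_0·(Z_L + jZ_0·tanβl)/(Z_0 + jZ_L·tanβl) = 22.6 + j32.5 Ω
Γ_s = (Z_in − Z_s)/(Z_in + Z_s) = (-52.4 + j32.5)/(97.6 + j32.5), |Γ_s| = 0.6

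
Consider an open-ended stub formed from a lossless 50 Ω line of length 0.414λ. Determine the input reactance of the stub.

X_in ≈ 83.3 Ω (inductive)

βl = 2π × 0.414 = 149°
tan(βl) = -0.6
For an open-ended stub, Z_in = −jZ_0·cot(βl) = −jZ_0/tan(βl)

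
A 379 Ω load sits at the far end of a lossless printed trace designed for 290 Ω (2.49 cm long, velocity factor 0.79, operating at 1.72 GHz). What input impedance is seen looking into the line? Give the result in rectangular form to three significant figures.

Z_in ≈ 240 − j49.6 Ω

λ = v/f = 0.79·c / 1.72 GHz = 0.138 m
βl = 2π·l/λ = 2π × 0.181 = 65.1°
tan(βl) = tan(65.1°) = 2.15
Z_in = Z_0·(Z_L + jZ_0·tanβl)/(Z_0 + jZ_L·tanβl)
     = 290·(379 + j623)/(290 + j815)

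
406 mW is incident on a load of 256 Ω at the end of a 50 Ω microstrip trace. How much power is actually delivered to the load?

Γ = (256 − 50)/(256 + 50) = 0.673
|Γ|² = 0.453
P_refl = |Γ|²·P_inc = 184 mW, P_del = (1 − |Γ|²)·P_inc = 222 mW

P_delivered ≈ 222 mW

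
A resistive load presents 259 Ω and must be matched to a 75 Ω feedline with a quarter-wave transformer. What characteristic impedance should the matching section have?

Z_qwt = √(Z_0·R_L) = √(75 × 259) = √19420

Z_qwt ≈ 139 Ω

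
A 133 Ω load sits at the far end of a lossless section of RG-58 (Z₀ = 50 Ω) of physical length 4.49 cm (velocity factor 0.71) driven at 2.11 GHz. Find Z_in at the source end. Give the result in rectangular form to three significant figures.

Z_in ≈ 78.1 + j57.1 Ω

λ = v/f = 0.71·c / 2.11 GHz = 0.101 m
βl = 2π·l/λ = 2π × 0.445 = 160°
tan(βl) = tan(160°) = -0.362
Z_in = Z_0·(Z_L + jZ_0·tanβl)/(Z_0 + jZ_L·tanβl)
     = 50·(133 − j18.1)/(50 − j48.1)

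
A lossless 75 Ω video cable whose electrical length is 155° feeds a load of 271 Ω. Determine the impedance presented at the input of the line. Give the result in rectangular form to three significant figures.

tan(βl) = tan(155°) = -0.466
Z_in = Z_0·(Z_L + jZ_0·tanβl)/(Z_0 + jZ_L·tanβl)
     = 75·(271 − j35)/(75 − j126)

Z_in ≈ 85.9 + j110 Ω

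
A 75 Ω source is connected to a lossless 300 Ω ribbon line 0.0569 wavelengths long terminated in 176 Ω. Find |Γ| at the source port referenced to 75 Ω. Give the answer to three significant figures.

βl = 2π × 0.0569 = 20.5°
tan(βl) = 0.374
Z_in = Z_0·(Z_L + jZ_0·tanβl)/(Z_0 + jZ_L·tanβl) = 191 + j70.1 Ω
Γ_s = (Z_in − Z_s)/(Z_in + Z_s) = (116 + j70.1)/(266 + j70.1), |Γ_s| = 0.493

|Γ| ≈ 0.493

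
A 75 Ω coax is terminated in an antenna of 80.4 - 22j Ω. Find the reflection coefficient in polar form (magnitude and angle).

Γ ≈ 0.144 ∠ -68.2°

Γ = (Z_L − Z_0)/(Z_L + Z_0) = (5.4 − j22)/(155.4 − j22)
|Γ| = 22.7/157 = 0.144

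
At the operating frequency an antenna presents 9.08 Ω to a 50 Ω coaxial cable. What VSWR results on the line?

VSWR ≈ 5.51

For a purely resistive load, VSWR = R_L/Z_0 or Z_0/R_L (whichever > 1) = 50/9.08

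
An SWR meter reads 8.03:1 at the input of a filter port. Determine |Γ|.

|Γ| = (S − 1)/(S + 1) = (8.03 − 1)/(8.03 + 1) = 7.03/9.03

|Γ| ≈ 0.779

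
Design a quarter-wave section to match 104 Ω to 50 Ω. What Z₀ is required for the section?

Z_qwt = √(Z_0·R_L) = √(50 × 104) = √5200

Z_qwt ≈ 72.1 Ω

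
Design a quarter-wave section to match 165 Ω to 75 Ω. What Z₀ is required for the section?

Z_qwt = √(Z_0·R_L) = √(75 × 165) = √12380

Z_qwt ≈ 111 Ω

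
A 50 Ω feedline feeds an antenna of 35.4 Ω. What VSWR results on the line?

VSWR ≈ 1.41

Γ = (35.4 − 50)/(35.4 + 50) = -0.171
VSWR = (1 + 0.171)/(1 − 0.171)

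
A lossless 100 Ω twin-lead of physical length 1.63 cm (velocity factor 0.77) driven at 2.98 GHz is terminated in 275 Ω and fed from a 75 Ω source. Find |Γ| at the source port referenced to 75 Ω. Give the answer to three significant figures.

λ = v/f = 0.77·c / 2.98 GHz = 0.0775 m
βl = 2π·l/λ = 2π × 0.21 = 75.7°
tan(βl) = 3.92
Z_in = Z_0·(Z_L + jZ_0·tanβl)/(Z_0 + jZ_L·tanβl) = 38.4 − j21.9 Ω
Γ_s = (Z_in − Z_s)/(Z_in + Z_s) = (-36.6 − j21.9)/(113 − j21.9), |Γ_s| = 0.369

|Γ| ≈ 0.369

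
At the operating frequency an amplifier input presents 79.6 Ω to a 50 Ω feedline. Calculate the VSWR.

VSWR ≈ 1.59

Γ = (79.6 − 50)/(79.6 + 50) = 0.228
VSWR = (1 + 0.228)/(1 − 0.228)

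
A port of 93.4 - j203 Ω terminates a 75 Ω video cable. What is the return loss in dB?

RL ≈ 2.24 dB

Γ = (18.4 − j203)/(168.4 − j203), |Γ| = 0.773
RL = −20·log₁₀|Γ| = −20·log₁₀(0.773)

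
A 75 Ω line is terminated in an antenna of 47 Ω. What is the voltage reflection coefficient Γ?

Γ = (Z_L − Z_0)/(Z_L + Z_0) = (47 − 75)/(47 + 75) = -28/122

Γ = -0.23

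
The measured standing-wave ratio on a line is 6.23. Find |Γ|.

|Γ| = (S − 1)/(S + 1) = (6.23 − 1)/(6.23 + 1) = 5.23/7.23

|Γ| ≈ 0.723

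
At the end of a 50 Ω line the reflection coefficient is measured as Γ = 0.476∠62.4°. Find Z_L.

Z_L = Z_0·(1 + Γ)/(1 − Γ) = 50·(1.22 + j0.422)/(0.779 − j0.422)

Z_L ≈ 49.2 + j53.7 Ω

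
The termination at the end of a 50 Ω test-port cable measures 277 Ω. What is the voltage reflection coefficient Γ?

Γ = (Z_L − Z_0)/(Z_L + Z_0) = (277 − 50)/(277 + 50) = 227/327

Γ = 0.694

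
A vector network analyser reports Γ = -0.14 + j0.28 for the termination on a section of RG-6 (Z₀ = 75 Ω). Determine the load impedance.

Z_L ≈ 49.1 + j30.5 Ω

Z_L = Z_0·(1 + Γ)/(1 − Γ) = 75·(0.86 + j0.28)/(1.14 − j0.28)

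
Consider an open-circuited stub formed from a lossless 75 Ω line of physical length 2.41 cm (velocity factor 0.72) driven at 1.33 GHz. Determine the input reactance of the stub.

λ = v/f = 0.72·c / 1.33 GHz = 0.162 m
βl = 2π·l/λ = 2π × 0.148 = 53.4°
tan(βl) = 1.35
For an open-circuited stub, Z_in = −jZ_0·cot(βl) = −jZ_0/tan(βl)

X_in ≈ -55.7 Ω (capacitive)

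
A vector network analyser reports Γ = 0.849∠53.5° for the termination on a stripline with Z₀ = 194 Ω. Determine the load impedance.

Z_L ≈ 76.2 + j373 Ω

Z_L = Z_0·(1 + Γ)/(1 − Γ) = 194·(1.51 + j0.682)/(0.495 − j0.682)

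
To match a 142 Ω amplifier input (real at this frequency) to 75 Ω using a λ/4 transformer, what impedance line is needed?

Z_qwt ≈ 103 Ω

Z_qwt = √(Z_0·R_L) = √(75 × 142) = √10650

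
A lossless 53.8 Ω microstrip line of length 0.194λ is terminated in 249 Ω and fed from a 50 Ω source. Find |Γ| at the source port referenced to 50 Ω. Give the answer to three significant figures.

βl = 2π × 0.194 = 69.8°
tan(βl) = 2.72
Z_in = Z_0·(Z_L + jZ_0·tanβl)/(Z_0 + jZ_L·tanβl) = 13.1 − j18.7 Ω
Γ_s = (Z_in − Z_s)/(Z_in + Z_s) = (-36.9 − j18.7)/(63.1 − j18.7), |Γ_s| = 0.628

|Γ| ≈ 0.628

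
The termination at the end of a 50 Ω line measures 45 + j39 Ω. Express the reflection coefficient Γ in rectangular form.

Γ = (Z_L − Z_0)/(Z_L + Z_0) = (-5 + j39)/(95 + j39)

Γ ≈ 0.0992 + j0.37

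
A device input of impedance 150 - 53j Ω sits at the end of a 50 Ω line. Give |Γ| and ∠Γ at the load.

Γ = (Z_L − Z_0)/(Z_L + Z_0) = (100 − j53)/(200 − j53)
|Γ| = 113/207 = 0.547

Γ ≈ 0.547 ∠ -13.1°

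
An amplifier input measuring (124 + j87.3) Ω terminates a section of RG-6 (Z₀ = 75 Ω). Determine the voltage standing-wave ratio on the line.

VSWR ≈ 2.71

Γ = (Z_L − Z_0)/(Z_L + Z_0) = (49 + j87.3)/(199 + j87.3)
|Γ| = 100/217 = 0.461
VSWR = (1 + |Γ|)/(1 − |Γ|) = 1.46/0.539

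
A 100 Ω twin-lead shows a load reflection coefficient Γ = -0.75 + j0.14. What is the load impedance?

Z_L = Z_0·(1 + Γ)/(1 − Γ) = 100·(0.25 + j0.14)/(1.75 − j0.14)

Z_L ≈ 13.6 + j9.08 Ω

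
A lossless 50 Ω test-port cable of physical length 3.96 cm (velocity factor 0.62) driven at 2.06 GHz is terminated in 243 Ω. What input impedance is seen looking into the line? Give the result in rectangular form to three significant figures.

Z_in ≈ 57.8 + j93.8 Ω

λ = v/f = 0.62·c / 2.06 GHz = 0.0903 m
βl = 2π·l/λ = 2π × 0.439 = 158°
tan(βl) = tan(158°) = -0.406
Z_in = Z_0·(Z_L + jZ_0·tanβl)/(Z_0 + jZ_L·tanβl)
     = 50·(243 − j20.3)/(50 − j98.7)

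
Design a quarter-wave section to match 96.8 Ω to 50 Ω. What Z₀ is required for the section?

Z_qwt = √(Z_0·R_L) = √(50 × 96.8) = √4840

Z_qwt ≈ 69.6 Ω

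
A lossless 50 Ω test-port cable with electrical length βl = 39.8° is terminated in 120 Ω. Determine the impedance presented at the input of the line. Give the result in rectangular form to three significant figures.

Z_in ≈ 40.7 − j39.7 Ω

tan(βl) = tan(39.8°) = 0.833
Z_in = Z_0·(Z_L + jZ_0·tanβl)/(Z_0 + jZ_L·tanβl)
     = 50·(120 + j41.7)/(50 + j100)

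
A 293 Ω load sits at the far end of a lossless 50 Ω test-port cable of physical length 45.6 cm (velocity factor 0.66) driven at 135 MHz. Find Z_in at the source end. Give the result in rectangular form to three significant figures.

Z_in ≈ 9.87 + j19.4 Ω

λ = v/f = 0.66·c / 135 MHz = 1.47 m
βl = 2π·l/λ = 2π × 0.311 = 112°
tan(βl) = tan(112°) = -2.48
Z_in = Z_0·(Z_L + jZ_0·tanβl)/(Z_0 + jZ_L·tanβl)
     = 50·(293 − j124)/(50 − j728)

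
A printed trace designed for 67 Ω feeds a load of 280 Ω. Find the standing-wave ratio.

VSWR ≈ 4.18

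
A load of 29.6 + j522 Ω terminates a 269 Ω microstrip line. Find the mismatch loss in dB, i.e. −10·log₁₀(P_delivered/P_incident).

mismatch loss ≈ 10.6 dB

Γ = (-239.4 + j522)/(298.6 + j522), |Γ| = 0.955
|Γ|² = 0.912, so P_del/P_inc = 1 − |Γ|² = 0.0881
ML = −10·log₁₀(1 − |Γ|²)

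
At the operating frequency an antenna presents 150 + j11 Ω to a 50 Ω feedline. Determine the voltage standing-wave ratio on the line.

Γ = (Z_L − Z_0)/(Z_L + Z_0) = (100 + j11)/(200 + j11)
|Γ| = 101/200 = 0.502
VSWR = (1 + |Γ|)/(1 − |Γ|) = 1.5/0.498

VSWR ≈ 3.02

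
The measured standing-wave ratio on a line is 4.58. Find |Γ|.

|Γ| ≈ 0.642

|Γ| = (S − 1)/(S + 1) = (4.58 − 1)/(4.58 + 1) = 3.58/5.58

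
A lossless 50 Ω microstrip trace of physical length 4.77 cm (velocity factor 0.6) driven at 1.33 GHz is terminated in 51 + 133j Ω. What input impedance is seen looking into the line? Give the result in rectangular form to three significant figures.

λ = v/f = 0.6·c / 1.33 GHz = 0.135 m
βl = 2π·l/λ = 2π × 0.352 = 127°
tan(βl) = tan(127°) = -1.33
Z_in = Z_0·(Z_L + jZ_0·tanβl)/(Z_0 + jZ_L·tanβl)
     = 50·(51 + j66.4)/(227 − j68)

Z_in ≈ 6.29 + j16.5 Ω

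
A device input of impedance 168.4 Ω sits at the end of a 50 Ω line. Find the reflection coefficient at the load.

Γ = 0.542

Γ = (Z_L − Z_0)/(Z_L + Z_0) = (168.4 − 50)/(168.4 + 50) = 118.4/218.4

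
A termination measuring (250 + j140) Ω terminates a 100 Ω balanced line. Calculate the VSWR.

Γ = (Z_L − Z_0)/(Z_L + Z_0) = (150 + j140)/(350 + j140)
|Γ| = 205/377 = 0.544
VSWR = (1 + |Γ|)/(1 − |Γ|) = 1.54/0.456

VSWR ≈ 3.39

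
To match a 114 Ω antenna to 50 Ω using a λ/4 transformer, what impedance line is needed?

Z_qwt = √(Z_0·R_L) = √(50 × 114) = √5700

Z_qwt ≈ 75.5 Ω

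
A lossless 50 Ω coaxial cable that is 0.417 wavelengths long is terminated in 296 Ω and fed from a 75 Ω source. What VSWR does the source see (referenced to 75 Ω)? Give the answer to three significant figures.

βl = 2π × 0.417 = 150°
tan(βl) = -0.575
Z_in = Z_0·(Z_L + jZ_0·tanβl)/(Z_0 + jZ_L·tanβl) = 31.3 + j77.8 Ω
Γ_s = (Z_in − Z_s)/(Z_in + Z_s) = (-43.7 + j77.8)/(106 + j77.8), |Γ_s| = 0.677
VSWR = (1 + |Γ_s|)/(1 − |Γ_s|)

VSWR ≈ 5.2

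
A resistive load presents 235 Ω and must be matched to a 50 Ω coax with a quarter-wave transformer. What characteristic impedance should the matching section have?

Z_qwt ≈ 108 Ω

Z_qwt = √(Z_0·R_L) = √(50 × 235) = √11750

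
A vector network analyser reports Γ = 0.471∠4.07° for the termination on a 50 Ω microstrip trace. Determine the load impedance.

Z_L ≈ 138 + j11.8 Ω

Z_L = Z_0·(1 + Γ)/(1 − Γ) = 50·(1.47 + j0.0334)/(0.53 − j0.0334)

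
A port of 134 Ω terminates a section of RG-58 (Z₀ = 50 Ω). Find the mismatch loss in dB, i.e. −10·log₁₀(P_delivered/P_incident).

mismatch loss ≈ 1.02 dB

Γ = (134 − 50)/(134 + 50) = 0.457
|Γ|² = 0.208, so P_del/P_inc = 1 − |Γ|² = 0.792
ML = −10·log₁₀(1 − |Γ|²)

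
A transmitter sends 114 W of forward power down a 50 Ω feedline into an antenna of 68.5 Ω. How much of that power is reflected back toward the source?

Γ = (68.5 − 50)/(68.5 + 50) = 0.156
|Γ|² = 0.0244
P_refl = |Γ|²·P_inc = 2.78 W, P_del = (1 − |Γ|²)·P_inc = 111 W

P_reflected ≈ 2.78 W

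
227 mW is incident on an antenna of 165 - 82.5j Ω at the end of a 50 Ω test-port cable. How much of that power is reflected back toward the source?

P_reflected ≈ 85.7 mW

|Γ| = |(115 − j82.5)/(215 − j82.5)| = 0.615
|Γ|² = 0.378
P_refl = |Γ|²·P_inc = 85.7 mW, P_del = (1 − |Γ|²)·P_inc = 141 mW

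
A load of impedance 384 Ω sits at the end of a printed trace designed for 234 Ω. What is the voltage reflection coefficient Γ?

Γ = 0.243

Γ = (Z_L − Z_0)/(Z_L + Z_0) = (384 − 234)/(384 + 234) = 150/618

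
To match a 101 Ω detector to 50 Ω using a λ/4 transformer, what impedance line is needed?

Z_qwt = √(Z_0·R_L) = √(50 × 101) = √5050

Z_qwt ≈ 71.1 Ω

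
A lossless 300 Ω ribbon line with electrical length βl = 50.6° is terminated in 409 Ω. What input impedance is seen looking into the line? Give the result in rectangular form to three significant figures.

Z_in ≈ 270 − j83.5 Ω

tan(βl) = tan(50.6°) = 1.22
Z_in = Z_0·(Z_L + jZ_0·tanβl)/(Z_0 + jZ_L·tanβl)
     = 300·(409 + j365)/(300 + j498)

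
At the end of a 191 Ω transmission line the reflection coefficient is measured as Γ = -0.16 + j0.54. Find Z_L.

Z_L ≈ 79.7 + j126 Ω

Z_L = Z_0·(1 + Γ)/(1 − Γ) = 191·(0.84 + j0.54)/(1.16 − j0.54)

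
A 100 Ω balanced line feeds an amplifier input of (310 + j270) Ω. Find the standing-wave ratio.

Γ = (Z_L − Z_0)/(Z_L + Z_0) = (210 + j270)/(410 + j270)
|Γ| = 342/491 = 0.697
VSWR = (1 + |Γ|)/(1 − |Γ|) = 1.7/0.303

VSWR ≈ 5.6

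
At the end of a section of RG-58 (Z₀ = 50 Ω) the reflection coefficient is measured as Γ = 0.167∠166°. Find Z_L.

Z_L ≈ 36 + j2.99 Ω

Z_L = Z_0·(1 + Γ)/(1 − Γ) = 50·(0.838 + j0.0404)/(1.16 − j0.0404)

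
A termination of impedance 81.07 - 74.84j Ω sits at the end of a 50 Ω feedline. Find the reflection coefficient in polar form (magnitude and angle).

Γ = (Z_L − Z_0)/(Z_L + Z_0) = (31.07 − j74.84)/(131.1 − j74.84)
|Γ| = 81/151 = 0.537

Γ ≈ 0.537 ∠ -37.7°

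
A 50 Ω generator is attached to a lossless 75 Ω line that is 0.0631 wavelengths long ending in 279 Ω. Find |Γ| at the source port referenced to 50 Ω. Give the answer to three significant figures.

|Γ| ≈ 0.674

βl = 2π × 0.0631 = 22.7°
tan(βl) = 0.419
Z_in = Z_0·(Z_L + jZ_0·tanβl)/(Z_0 + jZ_L·tanβl) = 95.7 − j118 Ω
Γ_s = (Z_in − Z_s)/(Z_in + Z_s) = (45.7 − j118)/(146 − j118), |Γ_s| = 0.674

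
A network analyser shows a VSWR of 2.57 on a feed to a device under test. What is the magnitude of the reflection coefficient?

|Γ| ≈ 0.44

|Γ| = (S − 1)/(S + 1) = (2.57 − 1)/(2.57 + 1) = 1.57/3.57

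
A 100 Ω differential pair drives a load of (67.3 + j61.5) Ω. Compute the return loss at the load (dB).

Γ = (-32.7 + j61.5)/(167.3 + j61.5), |Γ| = 0.391
RL = −20·log₁₀|Γ| = −20·log₁₀(0.391)

RL ≈ 8.16 dB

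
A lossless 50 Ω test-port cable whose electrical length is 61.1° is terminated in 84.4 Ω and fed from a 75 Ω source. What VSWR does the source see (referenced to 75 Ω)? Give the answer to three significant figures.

tan(βl) = 1.81
Z_in = Z_0·(Z_L + jZ_0·tanβl)/(Z_0 + jZ_L·tanβl) = 34.9 − j16.2 Ω
Γ_s = (Z_in − Z_s)/(Z_in + Z_s) = (-40.1 − j16.2)/(110 − j16.2), |Γ_s| = 0.389
VSWR = (1 + |Γ_s|)/(1 − |Γ_s|)

VSWR ≈ 2.27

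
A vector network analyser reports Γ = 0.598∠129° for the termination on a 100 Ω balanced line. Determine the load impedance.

Z_L ≈ 30.4 + j44 Ω

Z_L = Z_0·(1 + Γ)/(1 − Γ) = 100·(0.624 + j0.465)/(1.38 − j0.465)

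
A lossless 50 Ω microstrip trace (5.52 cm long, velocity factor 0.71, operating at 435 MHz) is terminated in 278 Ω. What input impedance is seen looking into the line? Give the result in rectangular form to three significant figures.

λ = v/f = 0.71·c / 435 MHz = 0.49 m
βl = 2π·l/λ = 2π × 0.113 = 40.6°
tan(βl) = tan(40.6°) = 0.857
Z_in = Z_0·(Z_L + jZ_0·tanβl)/(Z_0 + jZ_L·tanβl)
     = 50·(278 + j42.8)/(50 + j238)

Z_in ≈ 20.4 − j54.1 Ω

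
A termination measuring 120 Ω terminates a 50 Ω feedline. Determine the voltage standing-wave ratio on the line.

VSWR ≈ 2.4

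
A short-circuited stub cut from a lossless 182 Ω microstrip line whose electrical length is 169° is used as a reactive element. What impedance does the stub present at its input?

Z_in ≈ −j35.4 Ω

tan(βl) = -0.194
For a short-circuited stub, Z_in = jZ_0·tan(βl)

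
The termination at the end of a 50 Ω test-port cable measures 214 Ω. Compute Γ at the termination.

Γ = 0.621

Γ = (Z_L − Z_0)/(Z_L + Z_0) = (214 − 50)/(214 + 50) = 164/264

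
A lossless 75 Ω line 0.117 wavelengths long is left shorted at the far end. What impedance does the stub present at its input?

Z_in ≈ +j67.8 Ω

βl = 2π × 0.117 = 42.1°
tan(βl) = 0.904
For a shorted stub, Z_in = jZ_0·tan(βl)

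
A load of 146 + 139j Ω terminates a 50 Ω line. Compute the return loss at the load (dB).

Γ = (96 + j139)/(196 + j139), |Γ| = 0.703
RL = −20·log₁₀|Γ| = −20·log₁₀(0.703)

RL ≈ 3.06 dB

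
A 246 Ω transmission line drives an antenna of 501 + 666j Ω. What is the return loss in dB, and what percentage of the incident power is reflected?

RL ≈ 2.94 dB; 50.8% of incident power reflected

Γ = (255 + j666)/(747 + j666), |Γ| = 0.713
RL = −20·log₁₀(0.713) = 2.94 dB
P_refl/P_inc = |Γ|² = 0.508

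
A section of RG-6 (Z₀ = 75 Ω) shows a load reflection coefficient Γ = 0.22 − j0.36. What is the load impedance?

Z_L = Z_0·(1 + Γ)/(1 − Γ) = 75·(1.22 − j0.36)/(0.78 + j0.36)

Z_L ≈ 83.5 − j73.2 Ω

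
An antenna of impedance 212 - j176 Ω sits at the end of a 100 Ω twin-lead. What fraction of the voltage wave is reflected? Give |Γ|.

|Γ| ≈ 0.582

Γ = (Z_L − Z_0)/(Z_L + Z_0) = (112 − j176)/(312 − j176)
|Γ| = 209/358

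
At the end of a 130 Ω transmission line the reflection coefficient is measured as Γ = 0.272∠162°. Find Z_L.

Z_L = Z_0·(1 + Γ)/(1 − Γ) = 130·(0.741 + j0.0841)/(1.26 − j0.0841)

Z_L ≈ 75.6 + j13.7 Ω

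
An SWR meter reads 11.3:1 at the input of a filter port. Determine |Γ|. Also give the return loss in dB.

|Γ| = (S − 1)/(S + 1) = (11.3 − 1)/(11.3 + 1) = 10.3/12.3
RL = −20·log₁₀|Γ| = −20·log₁₀(0.837)

|Γ| ≈ 0.837; return loss ≈ 1.54 dB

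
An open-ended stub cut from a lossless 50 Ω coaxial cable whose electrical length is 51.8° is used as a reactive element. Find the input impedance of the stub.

Z_in ≈ −j39.3 Ω

tan(βl) = 1.27
For an open-ended stub, Z_in = −jZ_0·cot(βl) = −jZ_0/tan(βl)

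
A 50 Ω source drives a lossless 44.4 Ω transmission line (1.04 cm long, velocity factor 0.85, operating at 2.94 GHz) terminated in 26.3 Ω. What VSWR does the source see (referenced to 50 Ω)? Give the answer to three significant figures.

VSWR ≈ 1.73

λ = v/f = 0.85·c / 2.94 GHz = 0.0867 m
βl = 2π·l/λ = 2π × 0.12 = 43.2°
tan(βl) = 0.938
Z_in = Z_0·(Z_L + jZ_0·tanβl)/(Z_0 + jZ_L·tanβl) = 37.8 + j20.7 Ω
Γ_s = (Z_in − Z_s)/(Z_in + Z_s) = (-12.2 + j20.7)/(87.8 + j20.7), |Γ_s| = 0.266
VSWR = (1 + |Γ_s|)/(1 − |Γ_s|)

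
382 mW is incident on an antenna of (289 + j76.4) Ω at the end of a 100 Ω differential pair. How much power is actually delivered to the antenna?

|Γ| = |(189 + j76.4)/(389 + j76.4)| = 0.514
|Γ|² = 0.264
P_refl = |Γ|²·P_inc = 101 mW, P_del = (1 − |Γ|²)·P_inc = 281 mW

P_delivered ≈ 281 mW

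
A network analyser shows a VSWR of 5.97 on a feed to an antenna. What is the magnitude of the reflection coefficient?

|Γ| ≈ 0.713

|Γ| = (S − 1)/(S + 1) = (5.97 − 1)/(5.97 + 1) = 4.97/6.97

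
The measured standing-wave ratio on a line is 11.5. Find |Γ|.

|Γ| ≈ 0.84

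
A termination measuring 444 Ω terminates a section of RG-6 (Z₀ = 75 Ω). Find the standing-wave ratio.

VSWR ≈ 5.92

Γ = (444 − 75)/(444 + 75) = 0.711
VSWR = (1 + 0.711)/(1 − 0.711)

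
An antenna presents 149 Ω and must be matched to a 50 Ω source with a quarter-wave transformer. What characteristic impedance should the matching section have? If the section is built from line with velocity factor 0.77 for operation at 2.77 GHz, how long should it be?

Z_qwt = √(Z_0·R_L) = √(50 × 149) = √7450
λ = 0.77·c/f = 0.0834 m, so l = λ/4 = 0.0208 m

Z_qwt ≈ 86.3 Ω; length ≈ 2.08 cm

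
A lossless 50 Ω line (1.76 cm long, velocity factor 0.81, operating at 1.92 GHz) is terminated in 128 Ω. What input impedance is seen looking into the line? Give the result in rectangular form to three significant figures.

λ = v/f = 0.81·c / 1.92 GHz = 0.127 m
βl = 2π·l/λ = 2π × 0.139 = 50.1°
tan(βl) = tan(50.1°) = 1.19
Z_in = Z_0·(Z_L + jZ_0·tanβl)/(Z_0 + jZ_L·tanβl)
     = 50·(128 + j59.7)/(50 + j153)

Z_in ≈ 30 − j32 Ω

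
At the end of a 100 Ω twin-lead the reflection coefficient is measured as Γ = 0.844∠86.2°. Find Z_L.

Z_L = Z_0·(1 + Γ)/(1 − Γ) = 100·(1.06 + j0.842)/(0.944 − j0.842)

Z_L ≈ 18 + j105 Ω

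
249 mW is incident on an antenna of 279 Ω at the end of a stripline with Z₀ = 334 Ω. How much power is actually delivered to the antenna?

Γ = (279 − 334)/(279 + 334) = -0.0897
|Γ|² = 0.00805
P_refl = |Γ|²·P_inc = 2 mW, P_del = (1 − |Γ|²)·P_inc = 247 mW

P_delivered ≈ 247 mW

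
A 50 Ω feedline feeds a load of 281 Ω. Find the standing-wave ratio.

Γ = (281 − 50)/(281 + 50) = 0.698
VSWR = (1 + 0.698)/(1 − 0.698)

VSWR ≈ 5.62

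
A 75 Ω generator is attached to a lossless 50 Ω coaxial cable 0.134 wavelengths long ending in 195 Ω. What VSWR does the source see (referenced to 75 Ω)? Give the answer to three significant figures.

VSWR ≈ 4.45

βl = 2π × 0.134 = 48.2°
tan(βl) = 1.12
Z_in = Z_0·(Z_L + jZ_0·tanβl)/(Z_0 + jZ_L·tanβl) = 21.9 − j39.6 Ω
Γ_s = (Z_in − Z_s)/(Z_in + Z_s) = (-53.1 − j39.6)/(96.9 − j39.6), |Γ_s| = 0.633
VSWR = (1 + |Γ_s|)/(1 − |Γ_s|)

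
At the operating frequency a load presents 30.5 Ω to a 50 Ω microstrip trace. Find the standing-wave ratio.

VSWR ≈ 1.64

Γ = (30.5 − 50)/(30.5 + 50) = -0.242
VSWR = (1 + 0.242)/(1 − 0.242)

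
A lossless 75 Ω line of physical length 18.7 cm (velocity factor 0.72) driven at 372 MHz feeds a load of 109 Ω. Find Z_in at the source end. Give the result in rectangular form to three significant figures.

λ = v/f = 0.72·c / 372 MHz = 0.581 m
βl = 2π·l/λ = 2π × 0.322 = 116°
tan(βl) = tan(116°) = -2.06
Z_in = Z_0·(Z_L + jZ_0·tanβl)/(Z_0 + jZ_L·tanβl)
     = 75·(109 − j154)/(75 − j224)

Z_in ≈ 57.4 + j17.3 Ω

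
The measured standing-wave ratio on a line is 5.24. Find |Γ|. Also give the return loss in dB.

|Γ| = (S − 1)/(S + 1) = (5.24 − 1)/(5.24 + 1) = 4.24/6.24
RL = −20·log₁₀|Γ| = −20·log₁₀(0.679)

|Γ| ≈ 0.679; return loss ≈ 3.36 dB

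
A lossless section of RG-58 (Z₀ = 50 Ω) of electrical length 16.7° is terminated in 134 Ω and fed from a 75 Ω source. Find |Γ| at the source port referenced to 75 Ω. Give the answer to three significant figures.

tan(βl) = 0.3
Z_in = Z_0·(Z_L + jZ_0·tanβl)/(Z_0 + jZ_L·tanβl) = 88.7 − j56.3 Ω
Γ_s = (Z_in − Z_s)/(Z_in + Z_s) = (13.7 − j56.3)/(164 − j56.3), |Γ_s| = 0.335

|Γ| ≈ 0.335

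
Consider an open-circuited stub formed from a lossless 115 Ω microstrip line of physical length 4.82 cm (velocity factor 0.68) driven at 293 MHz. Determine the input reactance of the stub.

λ = v/f = 0.68·c / 293 MHz = 0.696 m
βl = 2π·l/λ = 2π × 0.0692 = 24.9°
tan(βl) = 0.465
For an open-circuited stub, Z_in = −jZ_0·cot(βl) = −jZ_0/tan(βl)

X_in ≈ -247 Ω (capacitive)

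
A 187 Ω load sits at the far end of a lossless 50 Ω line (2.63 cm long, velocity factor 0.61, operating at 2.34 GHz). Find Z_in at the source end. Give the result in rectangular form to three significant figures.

λ = v/f = 0.61·c / 2.34 GHz = 0.0782 m
βl = 2π·l/λ = 2π × 0.336 = 121°
tan(βl) = tan(121°) = -1.66
Z_in = Z_0·(Z_L + jZ_0·tanβl)/(Z_0 + jZ_L·tanβl)
     = 50·(187 − j83)/(50 − j310)

Z_in ≈ 17.8 + j27.3 Ω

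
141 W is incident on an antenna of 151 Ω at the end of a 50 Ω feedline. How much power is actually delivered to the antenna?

P_delivered ≈ 105 W

Γ = (151 − 50)/(151 + 50) = 0.502
|Γ|² = 0.252
P_refl = |Γ|²·P_inc = 35.6 W, P_del = (1 − |Γ|²)·P_inc = 105 W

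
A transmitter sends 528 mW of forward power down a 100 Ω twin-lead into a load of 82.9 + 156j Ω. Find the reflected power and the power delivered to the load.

P_reflected ≈ 225 mW; P_delivered ≈ 303 mW

|Γ| = |(-17.1 + j156)/(182.9 + j156)| = 0.653
|Γ|² = 0.426
P_refl = |Γ|²·P_inc = 225 mW, P_del = (1 − |Γ|²)·P_inc = 303 mW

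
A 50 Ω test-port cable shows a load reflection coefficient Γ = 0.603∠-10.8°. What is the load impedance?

Z_L ≈ 178 − j63.1 Ω

Z_L = Z_0·(1 + Γ)/(1 − Γ) = 50·(1.59 − j0.113)/(0.408 + j0.113)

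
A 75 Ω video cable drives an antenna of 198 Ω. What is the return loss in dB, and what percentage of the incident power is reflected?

Γ = (198 − 75)/(198 + 75) = 0.451
RL = −20·log₁₀(0.451) = 6.93 dB
P_refl/P_inc = |Γ|² = 0.203

RL ≈ 6.93 dB; 20.3% of incident power reflected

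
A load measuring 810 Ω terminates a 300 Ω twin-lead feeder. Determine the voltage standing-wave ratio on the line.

Γ = (810 − 300)/(810 + 300) = 0.459
VSWR = (1 + 0.459)/(1 − 0.459)

VSWR ≈ 2.7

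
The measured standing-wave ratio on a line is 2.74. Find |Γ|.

|Γ| ≈ 0.465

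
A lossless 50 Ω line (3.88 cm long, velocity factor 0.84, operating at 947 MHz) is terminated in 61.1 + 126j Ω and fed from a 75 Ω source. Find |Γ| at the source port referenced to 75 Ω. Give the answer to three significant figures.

λ = v/f = 0.84·c / 947 MHz = 0.266 m
βl = 2π·l/λ = 2π × 0.146 = 52.5°
tan(βl) = 1.3
Z_in = Z_0·(Z_L + jZ_0·tanβl)/(Z_0 + jZ_L·tanβl) = 21.3 − j68.9 Ω
Γ_s = (Z_in − Z_s)/(Z_in + Z_s) = (-53.7 − j68.9)/(96.3 − j68.9), |Γ_s| = 0.738

|Γ| ≈ 0.738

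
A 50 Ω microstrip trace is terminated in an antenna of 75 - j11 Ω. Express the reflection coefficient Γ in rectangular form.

Γ ≈ 0.206 − j0.0699

Γ = (Z_L − Z_0)/(Z_L + Z_0) = (25 − j11)/(125 − j11)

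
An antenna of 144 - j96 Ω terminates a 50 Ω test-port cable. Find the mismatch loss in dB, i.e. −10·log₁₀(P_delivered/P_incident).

mismatch loss ≈ 2.11 dB

Γ = (94 − j96)/(194 − j96), |Γ| = 0.621
|Γ|² = 0.385, so P_del/P_inc = 1 − |Γ|² = 0.615
ML = −10·log₁₀(1 − |Γ|²)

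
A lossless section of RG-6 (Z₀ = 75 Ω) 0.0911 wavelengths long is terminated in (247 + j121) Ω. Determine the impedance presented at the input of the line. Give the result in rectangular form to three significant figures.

Z_in ≈ 77.6 − j118 Ω

βl = 2π × 0.0911 = 32.8°
tan(βl) = tan(32.8°) = 0.644
Z_in = Z_0·(Z_L + jZ_0·tanβl)/(Z_0 + jZ_L·tanβl)
     = 75·(247 + j169)/(-2.97 + j159)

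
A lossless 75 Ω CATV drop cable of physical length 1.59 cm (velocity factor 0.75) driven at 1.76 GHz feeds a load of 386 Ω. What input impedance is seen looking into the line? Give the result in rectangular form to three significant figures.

Z_in ≈ 28.3 − j70.1 Ω

λ = v/f = 0.75·c / 1.76 GHz = 0.128 m
βl = 2π·l/λ = 2π × 0.124 = 44.8°
tan(βl) = tan(44.8°) = 0.992
Z_in = Z_0·(Z_L + jZ_0·tanβl)/(Z_0 + jZ_L·tanβl)
     = 75·(386 + j74.4)/(75 + j383)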